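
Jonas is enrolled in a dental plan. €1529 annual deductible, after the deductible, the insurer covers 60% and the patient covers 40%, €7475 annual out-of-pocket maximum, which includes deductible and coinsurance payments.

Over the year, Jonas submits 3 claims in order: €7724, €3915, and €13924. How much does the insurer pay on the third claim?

Claim 1 — €7724: deductible takes €1529, €6195 remains; patient's 40% is €2478. Patient pays €4007; OOP now €4007. Insurer: €7724 − €4007 = €3717.
Claim 2 — €3915: deductible met; 40% of €3915 = €1566. Patient pays €1566; OOP now €5573. Plan pays €3915 − €1566 = €2349.
Claim 3 — €13924: deductible met; 40% of €13924 = €5569.60. Adding that to €5573 gives €11142.60, past the €7475 cap; patient pays only €7475 − €5573 = €1902. Insurer: €13924 − €1902 = €12022.

€12022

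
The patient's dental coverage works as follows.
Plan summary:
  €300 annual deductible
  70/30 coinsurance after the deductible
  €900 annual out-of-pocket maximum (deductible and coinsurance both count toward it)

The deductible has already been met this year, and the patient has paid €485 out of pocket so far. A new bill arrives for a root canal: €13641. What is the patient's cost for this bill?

€415

The deductible is already satisfied, so the full bill goes to coinsurance.
Patient's 30% share of €13641 is €4092.30.
Adding €4092.30 to the €485 already spent would give €4577.30, which exceeds the €900 cap; the patient pays just €900 − €485 = €415.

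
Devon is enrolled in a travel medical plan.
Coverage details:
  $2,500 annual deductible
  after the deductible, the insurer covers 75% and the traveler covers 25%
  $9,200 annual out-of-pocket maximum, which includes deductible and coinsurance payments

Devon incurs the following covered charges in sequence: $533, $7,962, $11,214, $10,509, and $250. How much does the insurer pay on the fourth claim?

$8,111.25

Claim 1 ($533): all of it applies to the deductible. Traveler owes $533 (running OOP $533). Plan pays $533 − $533 = $0.
Claim 2 ($7,962): $1,967 to deductible, leaving $5,995; traveler's 25% is $1,498.75. Traveler owes $3,465.75 (running OOP $3,998.75). Insurer: $7,962 − $3,465.75 = $4,496.25.
Claim 3 ($11,214): deductible met; 25% of $11,214 = $2,803.50. Traveler owes $2,803.50 (running OOP $6,802.25). Insurer: $11,214 − $2,803.50 = $8,410.50.
Claim 4 ($10,509): 25% coinsurance on $10,509 = $2,627.25. That would push OOP to $9,429.50, over the $9,200 cap, so traveler pays $9,200 − $6,802.25 = $2,397.75. Insurer: $10,509 − $2,397.75 = $8,111.25.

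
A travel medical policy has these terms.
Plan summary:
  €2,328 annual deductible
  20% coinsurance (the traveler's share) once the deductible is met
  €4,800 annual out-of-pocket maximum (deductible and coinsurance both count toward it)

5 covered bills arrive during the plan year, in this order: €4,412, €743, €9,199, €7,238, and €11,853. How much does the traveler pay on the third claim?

€1,839.80

Claim 1 — €4,412: €2,328 finishes the deductible; €2,084 goes to coinsurance; 20% of €2,084 = €416.80. Traveler owes €2,744.80 (running OOP €2,744.80).
Claim 2 — €743: deductible met; 20% of €743 = €148.60. Cost to traveler: €148.60. OOP to date €2,893.40.
Claim 3 — €9,199: deductible met; 20% of €9,199 = €1,839.80. Traveler owes €1,839.80 (running OOP €4,733.20).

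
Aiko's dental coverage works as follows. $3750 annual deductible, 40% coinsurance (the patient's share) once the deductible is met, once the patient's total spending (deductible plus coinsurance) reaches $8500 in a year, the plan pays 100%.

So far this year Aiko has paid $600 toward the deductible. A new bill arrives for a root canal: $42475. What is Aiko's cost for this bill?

Deductible still to meet: $3750 − $600 = $3150.
That leaves $42475 − $3150 = $39325 for coinsurance.
Patient's 40% share of $39325 is $15730.
That puts the patient's cost at $3150 + $15730 = $18880 before any cap.
That would bring total out-of-pocket to $19480, past the $8500 cap. The patient is capped at $8500 − $600 = $7900 on this claim.

$7900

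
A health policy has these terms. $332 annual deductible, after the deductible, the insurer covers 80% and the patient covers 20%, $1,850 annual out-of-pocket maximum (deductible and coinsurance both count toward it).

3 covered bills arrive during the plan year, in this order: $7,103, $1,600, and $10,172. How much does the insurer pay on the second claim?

$1,436.20

Claim 1 ($7,103): $332 to deductible, leaving $6,771; coinsurance $6,771 × 20% = $1,354.20. Cost to patient: $1,686.20. OOP to date $1,686.20. Insurer: $7,103 − $1,686.20 = $5,416.80.
Claim 2 ($1,600): 20% coinsurance on $1,600 = $320. That would push OOP to $2,006.20, over the $1,850 cap, so patient pays $1,850 − $1,686.20 = $163.80. Plan pays $1,600 − $163.80 = $1,436.20.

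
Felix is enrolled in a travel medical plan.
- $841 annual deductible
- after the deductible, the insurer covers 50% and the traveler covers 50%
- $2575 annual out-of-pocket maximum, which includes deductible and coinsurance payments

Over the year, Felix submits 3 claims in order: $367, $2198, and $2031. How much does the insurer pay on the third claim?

Claim 1 — $367: all of it applies to the deductible. Cost to traveler: $367. OOP to date $367. Plan pays $367 − $367 = $0.
Claim 2 — $2198: $474 to deductible, leaving $1724; traveler's 50% is $862. Traveler owes $1336 (running OOP $1703). Insurer: $2198 − $1336 = $862.
Claim 3 — $2031: deductible met; 50% of $2031 = $1015.50. That would push OOP to $2718.50, over the $2575 cap, so traveler pays $2575 − $1703 = $872. Insurer: $2031 − $872 = $1159.

$1159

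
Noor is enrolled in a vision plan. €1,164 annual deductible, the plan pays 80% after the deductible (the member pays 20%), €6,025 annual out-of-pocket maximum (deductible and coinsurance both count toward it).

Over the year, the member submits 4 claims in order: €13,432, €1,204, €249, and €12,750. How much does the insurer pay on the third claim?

#1 (€13,432): deductible takes €1,164, €12,268 remains; member's 20% is €2,453.60. Member owes €3,617.60 (running OOP €3,617.60). Plan pays €13,432 − €3,617.60 = €9,814.40.
#2 (€1,204): deductible met; 20% of €1,204 = €240.80. Member pays €240.80; OOP now €3,858.40. Plan pays €1,204 − €240.80 = €963.20.
#3 (€249): 20% coinsurance on €249 = €49.80. Member pays €49.80; OOP now €3,908.20. Insurer: €249 − €49.80 = €199.20.

€199.20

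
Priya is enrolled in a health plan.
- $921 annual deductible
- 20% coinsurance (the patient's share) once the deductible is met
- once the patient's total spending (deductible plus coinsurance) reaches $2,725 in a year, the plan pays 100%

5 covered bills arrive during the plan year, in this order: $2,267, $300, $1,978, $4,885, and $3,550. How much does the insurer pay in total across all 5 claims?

Claim 1 ($2,267): $921 to deductible, leaving $1,346; 20% of $1,346 = $269.20. Patient pays $1,190.20; OOP now $1,190.20. Plan pays $2,267 − $1,190.20 = $1,076.80.
Claim 2 ($300): 20% coinsurance on $300 = $60. Patient owes $60 (running OOP $1,250.20). Insurer: $300 − $60 = $240.
Claim 3 ($1,978): 20% coinsurance on $1,978 = $395.60. Cost to patient: $395.60. OOP to date $1,645.80. Insurer: $1,978 − $395.60 = $1,582.40.
Claim 4 ($4,885): deductible already satisfied, so patient's share is 20% × $4,885 = $977. Cost to patient: $977. OOP to date $2,622.80. Plan pays $4,885 − $977 = $3,908.
Claim 5 ($3,550): deductible met; 20% of $3,550 = $710. OOP would hit $3,332.80 > $2,725, so the cap limits the patient to $2,725 − $2,622.80 = $102.20. Insurer: $3,550 − $102.20 = $3,447.80.
Insurer total: $1,076.80 + $240 + $1,582.40 + $3,908 + $3,447.80 = $10,255.

$10,255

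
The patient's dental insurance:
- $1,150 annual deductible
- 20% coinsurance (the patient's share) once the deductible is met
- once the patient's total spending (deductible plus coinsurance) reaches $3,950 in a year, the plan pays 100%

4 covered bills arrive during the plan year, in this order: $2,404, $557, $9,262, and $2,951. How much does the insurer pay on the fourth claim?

$2,365.60

Claim 1 ($2,404): deductible takes $1,150, $1,254 remains; 20% of $1,254 = $250.80. Patient pays $1,400.80; OOP now $1,400.80. Insurer: $2,404 − $1,400.80 = $1,003.20.
Claim 2 ($557): deductible already satisfied, so patient's share is 20% × $557 = $111.40. Patient owes $111.40 (running OOP $1,512.20). Insurer: $557 − $111.40 = $445.60.
Claim 3 ($9,262): deductible already satisfied, so patient's share is 20% × $9,262 = $1,852.40. Patient pays $1,852.40; OOP now $3,364.60. Insurer: $9,262 − $1,852.40 = $7,409.60.
Claim 4 ($2,951): 20% coinsurance on $2,951 = $590.20. Adding that to $3,364.60 gives $3,954.80, past the $3,950 cap; patient pays only $3,950 − $3,364.60 = $585.40. Insurer: $2,951 − $585.40 = $2,365.60.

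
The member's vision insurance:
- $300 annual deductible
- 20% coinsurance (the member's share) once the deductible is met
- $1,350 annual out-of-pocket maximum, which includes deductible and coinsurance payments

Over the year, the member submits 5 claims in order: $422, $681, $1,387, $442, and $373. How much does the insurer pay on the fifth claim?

#1 ($422): $300 to deductible, leaving $122; 20% of $122 = $24.40. Member owes $324.40 (running OOP $324.40). Plan pays $422 − $324.40 = $97.60.
#2 ($681): 20% coinsurance on $681 = $136.20. Member owes $136.20 (running OOP $460.60). Plan pays $681 − $136.20 = $544.80.
#3 ($1,387): deductible already satisfied, so member's share is 20% × $1,387 = $277.40. Cost to member: $277.40. OOP to date $738. Plan pays $1,387 − $277.40 = $1,109.60.
#4 ($442): deductible already satisfied, so member's share is 20% × $442 = $88.40. Member pays $88.40; OOP now $826.40. Plan pays $442 − $88.40 = $353.60.
#5 ($373): 20% coinsurance on $373 = $74.60. Member owes $74.60 (running OOP $901). Plan pays $373 − $74.60 = $298.40.

$298.40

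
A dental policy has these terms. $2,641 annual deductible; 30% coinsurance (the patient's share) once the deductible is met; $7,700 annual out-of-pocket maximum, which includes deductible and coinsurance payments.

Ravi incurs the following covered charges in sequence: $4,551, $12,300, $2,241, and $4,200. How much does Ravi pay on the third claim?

$672.30

Bill 1, $4,551: deductible takes $2,641, $1,910 remains; patient's 30% is $573. Cost to patient: $3,214. OOP to date $3,214.
Bill 2, $12,300: 30% coinsurance on $12,300 = $3,690. Cost to patient: $3,690. OOP to date $6,904.
Bill 3, $2,241: deductible met; 30% of $2,241 = $672.30. Cost to patient: $672.30. OOP to date $7,576.30.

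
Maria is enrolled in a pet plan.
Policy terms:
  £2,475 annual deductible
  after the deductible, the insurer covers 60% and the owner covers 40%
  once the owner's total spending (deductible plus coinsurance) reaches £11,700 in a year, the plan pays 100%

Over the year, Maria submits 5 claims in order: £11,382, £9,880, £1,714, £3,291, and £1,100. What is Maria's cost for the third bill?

Bill 1, £11,382: deductible takes £2,475, £8,907 remains; coinsurance £8,907 × 40% = £3,562.80. Cost to owner: £6,037.80. OOP to date £6,037.80.
Bill 2, £9,880: 40% coinsurance on £9,880 = £3,952. Owner owes £3,952 (running OOP £9,989.80).
Bill 3, £1,714: deductible already satisfied, so owner's share is 40% × £1,714 = £685.60. Cost to owner: £685.60. OOP to date £10,675.40.

£685.60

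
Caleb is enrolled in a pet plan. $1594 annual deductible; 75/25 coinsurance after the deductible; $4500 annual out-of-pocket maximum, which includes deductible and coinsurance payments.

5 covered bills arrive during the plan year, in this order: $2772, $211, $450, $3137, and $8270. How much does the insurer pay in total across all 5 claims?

Claim 1 ($2772): deductible takes $1594, $1178 remains; coinsurance $1178 × 25% = $294.50. Owner owes $1888.50 (running OOP $1888.50). Insurer: $2772 − $1888.50 = $883.50.
Claim 2 ($211): deductible met; 25% of $211 = $52.75. Cost to owner: $52.75. OOP to date $1941.25. Plan pays $211 − $52.75 = $158.25.
Claim 3 ($450): deductible met; 25% of $450 = $112.50. Cost to owner: $112.50. OOP to date $2053.75. Plan pays $450 − $112.50 = $337.50.
Claim 4 ($3137): deductible met; 25% of $3137 = $784.25. Owner pays $784.25; OOP now $2838. Insurer: $3137 − $784.25 = $2352.75.
Claim 5 ($8270): 25% coinsurance on $8270 = $2067.50. OOP would hit $4905.50 > $4500, so the cap limits the owner to $4500 − $2838 = $1662. Plan pays $8270 − $1662 = $6608.
Insurer total = bills − owner's total = $14840 − $4500 = $10340.

$10340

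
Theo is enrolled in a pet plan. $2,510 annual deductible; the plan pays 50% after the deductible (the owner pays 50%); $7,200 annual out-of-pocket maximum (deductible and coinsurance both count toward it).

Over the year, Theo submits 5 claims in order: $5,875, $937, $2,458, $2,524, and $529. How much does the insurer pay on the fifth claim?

Claim 1 — $5,875: $2,510 to deductible, leaving $3,365; 50% of $3,365 = $1,682.50. Owner pays $4,192.50; OOP now $4,192.50. Insurer: $5,875 − $4,192.50 = $1,682.50.
Claim 2 — $937: 50% coinsurance on $937 = $468.50. Cost to owner: $468.50. OOP to date $4,661. Plan pays $937 − $468.50 = $468.50.
Claim 3 — $2,458: deductible met; 50% of $2,458 = $1,229. Owner pays $1,229; OOP now $5,890. Insurer: $2,458 − $1,229 = $1,229.
Claim 4 — $2,524: deductible met; 50% of $2,524 = $1,262. Owner pays $1,262; OOP now $7,152. Insurer: $2,524 − $1,262 = $1,262.
Claim 5 — $529: deductible already satisfied, so owner's share is 50% × $529 = $264.50. That would push OOP to $7,416.50, over the $7,200 cap, so owner pays $7,200 − $7,152 = $48. Insurer: $529 − $48 = $481.

$481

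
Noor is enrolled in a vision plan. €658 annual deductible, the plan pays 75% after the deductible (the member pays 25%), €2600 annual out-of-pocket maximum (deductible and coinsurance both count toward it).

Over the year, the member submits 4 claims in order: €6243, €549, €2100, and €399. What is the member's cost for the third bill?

€408.50

Claim 1 — €6243: €658 to deductible, leaving €5585; coinsurance €5585 × 25% = €1396.25. Cost to member: €2054.25. OOP to date €2054.25.
Claim 2 — €549: deductible met; 25% of €549 = €137.25. Member owes €137.25 (running OOP €2191.50).
Claim 3 — €2100: 25% coinsurance on €2100 = €525. OOP would hit €2716.50 > €2600, so the cap limits the member to €2600 − €2191.50 = €408.50.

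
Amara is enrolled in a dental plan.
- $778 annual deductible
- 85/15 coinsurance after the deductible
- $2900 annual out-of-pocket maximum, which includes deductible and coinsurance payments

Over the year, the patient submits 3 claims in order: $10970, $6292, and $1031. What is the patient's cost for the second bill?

Bill 1, $10970: $778 finishes the deductible; $10192 goes to coinsurance; patient's 15% is $1528.80. Patient pays $2306.80; OOP now $2306.80.
Bill 2, $6292: deductible met; 15% of $6292 = $943.80. Adding that to $2306.80 gives $3250.60, past the $2900 cap; patient pays only $2900 − $2306.80 = $593.20.

$593.20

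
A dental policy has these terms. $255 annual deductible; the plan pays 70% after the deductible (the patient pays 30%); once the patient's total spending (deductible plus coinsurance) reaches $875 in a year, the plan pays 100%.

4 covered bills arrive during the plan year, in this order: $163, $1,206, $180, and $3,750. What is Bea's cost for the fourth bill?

Claim 1 ($163): all of it applies to the deductible. Patient owes $163 (running OOP $163).
Claim 2 ($1,206): $92 finishes the deductible; $1,114 goes to coinsurance; 30% of $1,114 = $334.20. Patient owes $426.20 (running OOP $589.20).
Claim 3 ($180): deductible met; 30% of $180 = $54. Patient pays $54; OOP now $643.20.
Claim 4 ($3,750): deductible already satisfied, so patient's share is 30% × $3,750 = $1,125. OOP would hit $1,768.20 > $875, so the cap limits the patient to $875 − $643.20 = $231.80.

$231.80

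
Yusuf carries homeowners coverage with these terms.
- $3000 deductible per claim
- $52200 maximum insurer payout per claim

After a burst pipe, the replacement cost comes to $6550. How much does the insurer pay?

Less the $3000 deductible: $6550 − $3000 = $3550.
$3550 ≤ $52200, so the limit doesn't bind; insurer pays $3550.

$3550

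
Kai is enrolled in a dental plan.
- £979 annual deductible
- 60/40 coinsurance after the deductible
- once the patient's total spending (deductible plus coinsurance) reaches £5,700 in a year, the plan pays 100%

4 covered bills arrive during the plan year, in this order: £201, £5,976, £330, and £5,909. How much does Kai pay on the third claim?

Claim 1 (£201): all of it applies to the deductible. Patient owes £201 (running OOP £201).
Claim 2 (£5,976): £778 finishes the deductible; £5,198 goes to coinsurance; coinsurance £5,198 × 40% = £2,079.20. Patient owes £2,857.20 (running OOP £3,058.20).
Claim 3 (£330): deductible already satisfied, so patient's share is 40% × £330 = £132. Patient pays £132; OOP now £3,190.20.

£132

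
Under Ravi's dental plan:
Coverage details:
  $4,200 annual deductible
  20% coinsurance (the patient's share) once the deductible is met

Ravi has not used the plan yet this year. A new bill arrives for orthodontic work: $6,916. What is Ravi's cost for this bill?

Nothing has been paid toward the $4,200 deductible, so the first $4,200 of this charge is applied there.
The remaining $2,716 (= $6,916 − $4,200) moves to coinsurance.
20% of $2,716 = $543.20 falls to the patient.
That puts the patient's cost at $4,200 + $543.20 = $4,743.20.

$4,743.20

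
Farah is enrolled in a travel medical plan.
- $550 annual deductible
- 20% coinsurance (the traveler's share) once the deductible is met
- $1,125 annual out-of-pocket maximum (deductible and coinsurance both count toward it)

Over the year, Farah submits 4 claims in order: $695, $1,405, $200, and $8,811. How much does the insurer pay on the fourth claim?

$8,586

#1 ($695): deductible takes $550, $145 remains; traveler's 20% is $29. Cost to traveler: $579. OOP to date $579. Plan pays $695 − $579 = $116.
#2 ($1,405): deductible met; 20% of $1,405 = $281. Cost to traveler: $281. OOP to date $860. Insurer: $1,405 − $281 = $1,124.
#3 ($200): deductible already satisfied, so traveler's share is 20% × $200 = $40. Cost to traveler: $40. OOP to date $900. Plan pays $200 − $40 = $160.
#4 ($8,811): 20% coinsurance on $8,811 = $1,762.20. Adding that to $900 gives $2,662.20, past the $1,125 cap; traveler pays only $1,125 − $900 = $225. Plan pays $8,811 − $225 = $8,586.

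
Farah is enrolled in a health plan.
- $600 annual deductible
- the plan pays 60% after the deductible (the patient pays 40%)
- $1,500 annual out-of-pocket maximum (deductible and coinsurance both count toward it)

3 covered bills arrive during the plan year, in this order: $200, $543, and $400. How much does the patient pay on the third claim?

$160

Claim 1 — $200: all of it applies to the deductible. Patient pays $200; OOP now $200.
Claim 2 — $543: $400 finishes the deductible; $143 goes to coinsurance; patient's 40% is $57.20. Patient pays $457.20; OOP now $657.20.
Claim 3 — $400: 40% coinsurance on $400 = $160. Patient owes $160 (running OOP $817.20).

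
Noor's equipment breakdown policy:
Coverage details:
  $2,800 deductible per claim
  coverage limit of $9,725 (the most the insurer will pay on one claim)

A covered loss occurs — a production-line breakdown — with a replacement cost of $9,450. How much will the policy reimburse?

After the deductible, $9,450 − $2,800 = $6,650 remains.
$6,650 is within the $9,725 limit, so the insurer pays $6,650.

$6,650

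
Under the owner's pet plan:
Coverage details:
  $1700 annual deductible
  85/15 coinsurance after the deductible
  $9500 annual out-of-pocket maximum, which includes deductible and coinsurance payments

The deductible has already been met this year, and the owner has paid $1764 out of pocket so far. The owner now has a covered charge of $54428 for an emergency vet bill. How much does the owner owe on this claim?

$7736

The deductible is already satisfied, so the full bill goes to coinsurance.
15% of $54428 = $8164.20 falls to the owner.
That would bring total out-of-pocket to $9928.20, past the $9500 cap. The owner is capped at $9500 − $1764 = $7736 on this claim.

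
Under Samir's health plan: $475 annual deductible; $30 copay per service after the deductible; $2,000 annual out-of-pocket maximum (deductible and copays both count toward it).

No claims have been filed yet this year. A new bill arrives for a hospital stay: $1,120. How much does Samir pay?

$505

Nothing has been paid toward the $475 deductible, so the first $475 of this charge is applied there.
After the $475 deductible portion, $1,120 − $475 = $645 is subject to the copay.
Copay on this service: $30.
Patient responsibility before any cap: $475 + $30 = $505.
Cumulative spending $0 + $505 = $505 stays under the $2,000 maximum.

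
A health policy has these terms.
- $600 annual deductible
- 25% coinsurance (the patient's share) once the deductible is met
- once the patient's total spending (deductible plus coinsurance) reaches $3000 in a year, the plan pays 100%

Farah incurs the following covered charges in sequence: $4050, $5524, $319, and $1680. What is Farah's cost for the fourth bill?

Claim 1 — $4050: $600 finishes the deductible; $3450 goes to coinsurance; 25% of $3450 = $862.50. Cost to patient: $1462.50. OOP to date $1462.50.
Claim 2 — $5524: deductible already satisfied, so patient's share is 25% × $5524 = $1381. Patient pays $1381; OOP now $2843.50.
Claim 3 — $319: 25% coinsurance on $319 = $79.75. Patient owes $79.75 (running OOP $2923.25).
Claim 4 — $1680: deductible met; 25% of $1680 = $420. That would push OOP to $3343.25, over the $3000 cap, so patient pays $3000 − $2923.25 = $76.75.

$76.75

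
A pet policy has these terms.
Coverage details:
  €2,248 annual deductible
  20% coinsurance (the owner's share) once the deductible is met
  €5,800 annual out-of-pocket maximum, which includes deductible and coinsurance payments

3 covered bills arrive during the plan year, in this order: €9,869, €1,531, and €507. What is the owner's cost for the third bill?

€101.40

Claim 1 (€9,869): €2,248 to deductible, leaving €7,621; coinsurance €7,621 × 20% = €1,524.20. Cost to owner: €3,772.20. OOP to date €3,772.20.
Claim 2 (€1,531): 20% coinsurance on €1,531 = €306.20. Cost to owner: €306.20. OOP to date €4,078.40.
Claim 3 (€507): 20% coinsurance on €507 = €101.40. Owner owes €101.40 (running OOP €4,179.80).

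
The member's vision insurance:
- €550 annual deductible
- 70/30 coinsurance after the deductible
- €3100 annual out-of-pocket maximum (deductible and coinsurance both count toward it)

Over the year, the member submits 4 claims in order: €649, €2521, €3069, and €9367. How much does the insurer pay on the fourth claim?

Claim 1 — €649: deductible takes €550, €99 remains; member's 30% is €29.70. Member owes €579.70 (running OOP €579.70). Plan pays €649 − €579.70 = €69.30.
Claim 2 — €2521: deductible already satisfied, so member's share is 30% × €2521 = €756.30. Cost to member: €756.30. OOP to date €1336. Insurer: €2521 − €756.30 = €1764.70.
Claim 3 — €3069: deductible met; 30% of €3069 = €920.70. Member pays €920.70; OOP now €2256.70. Insurer: €3069 − €920.70 = €2148.30.
Claim 4 — €9367: deductible already satisfied, so member's share is 30% × €9367 = €2810.10. Adding that to €2256.70 gives €5066.80, past the €3100 cap; member pays only €3100 − €2256.70 = €843.30. Plan pays €9367 − €843.30 = €8523.70.

€8523.70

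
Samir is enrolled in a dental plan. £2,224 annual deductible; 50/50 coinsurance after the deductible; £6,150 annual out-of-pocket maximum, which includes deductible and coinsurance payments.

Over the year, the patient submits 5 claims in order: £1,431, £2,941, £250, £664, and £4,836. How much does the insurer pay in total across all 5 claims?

Claim 1 (£1,431): fully absorbed by the deductible. Cost to patient: £1,431. OOP to date £1,431. Insurer: £1,431 − £1,431 = £0.
Claim 2 (£2,941): deductible takes £793, £2,148 remains; coinsurance £2,148 × 50% = £1,074. Cost to patient: £1,867. OOP to date £3,298. Plan pays £2,941 − £1,867 = £1,074.
Claim 3 (£250): deductible already satisfied, so patient's share is 50% × £250 = £125. Patient owes £125 (running OOP £3,423). Plan pays £250 − £125 = £125.
Claim 4 (£664): deductible met; 50% of £664 = £332. Patient owes £332 (running OOP £3,755). Plan pays £664 − £332 = £332.
Claim 5 (£4,836): deductible already satisfied, so patient's share is 50% × £4,836 = £2,418. That would push OOP to £6,173, over the £6,150 cap, so patient pays £6,150 − £3,755 = £2,395. Plan pays £4,836 − £2,395 = £2,441.
Insurer total: £0 + £1,074 + £125 + £332 + £2,441 = £3,972.

£3,972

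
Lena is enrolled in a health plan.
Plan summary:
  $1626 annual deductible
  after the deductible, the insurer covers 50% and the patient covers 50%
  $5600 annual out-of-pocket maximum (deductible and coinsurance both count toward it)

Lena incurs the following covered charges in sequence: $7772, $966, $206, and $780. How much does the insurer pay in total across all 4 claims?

$4124

#1 ($7772): $1626 finishes the deductible; $6146 goes to coinsurance; 50% of $6146 = $3073. Patient owes $4699 (running OOP $4699). Insurer: $7772 − $4699 = $3073.
#2 ($966): deductible met; 50% of $966 = $483. Patient owes $483 (running OOP $5182). Plan pays $966 − $483 = $483.
#3 ($206): deductible already satisfied, so patient's share is 50% × $206 = $103. Cost to patient: $103. OOP to date $5285. Plan pays $206 − $103 = $103.
#4 ($780): deductible met; 50% of $780 = $390. That would push OOP to $5675, over the $5600 cap, so patient pays $5600 − $5285 = $315. Insurer: $780 − $315 = $465.
Insurer total: $3073 + $483 + $103 + $465 = $4124.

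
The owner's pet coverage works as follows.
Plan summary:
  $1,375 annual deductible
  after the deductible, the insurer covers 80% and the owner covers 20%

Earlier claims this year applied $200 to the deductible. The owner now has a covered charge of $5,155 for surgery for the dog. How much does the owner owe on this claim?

$1,971

Deductible still to meet: $1,375 − $200 = $1,175.
That leaves $5,155 − $1,175 = $3,980 for coinsurance.
20% of $3,980 = $796 falls to the owner.
That puts the owner's cost at $1,175 + $796 = $1,971.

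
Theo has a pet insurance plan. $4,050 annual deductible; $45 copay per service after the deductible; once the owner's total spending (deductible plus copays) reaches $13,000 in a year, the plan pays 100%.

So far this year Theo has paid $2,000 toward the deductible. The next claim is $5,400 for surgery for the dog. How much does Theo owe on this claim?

$2,095

Deductible still to meet: $4,050 − $2,000 = $2,050.
The remaining $3,350 (= $5,400 − $2,050) moves to the copay.
Copay on this service: $45.
That puts the owner's cost at $2,050 + $45 = $2,095 before any cap.
Cumulative spending $2,000 + $2,095 = $4,095 stays under the $13,000 maximum.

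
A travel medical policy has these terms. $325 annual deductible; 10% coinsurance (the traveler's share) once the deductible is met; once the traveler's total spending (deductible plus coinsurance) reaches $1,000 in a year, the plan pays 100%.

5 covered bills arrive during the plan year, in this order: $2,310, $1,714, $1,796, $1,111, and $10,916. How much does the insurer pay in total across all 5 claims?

$16,847

Bill 1, $2,310: $325 to deductible, leaving $1,985; traveler's 10% is $198.50. Traveler owes $523.50 (running OOP $523.50). Plan pays $2,310 − $523.50 = $1,786.50.
Bill 2, $1,714: deductible already satisfied, so traveler's share is 10% × $1,714 = $171.40. Traveler owes $171.40 (running OOP $694.90). Plan pays $1,714 − $171.40 = $1,542.60.
Bill 3, $1,796: 10% coinsurance on $1,796 = $179.60. Cost to traveler: $179.60. OOP to date $874.50. Plan pays $1,796 − $179.60 = $1,616.40.
Bill 4, $1,111: deductible met; 10% of $1,111 = $111.10. Traveler owes $111.10 (running OOP $985.60). Insurer: $1,111 − $111.10 = $999.90.
Bill 5, $10,916: 10% coinsurance on $10,916 = $1,091.60. That would push OOP to $2,077.20, over the $1,000 cap, so traveler pays $1,000 − $985.60 = $14.40. Plan pays $10,916 − $14.40 = $10,901.60.
Insurer total: $1,786.50 + $1,542.60 + $1,616.40 + $999.90 + $10,901.60 = $16,847.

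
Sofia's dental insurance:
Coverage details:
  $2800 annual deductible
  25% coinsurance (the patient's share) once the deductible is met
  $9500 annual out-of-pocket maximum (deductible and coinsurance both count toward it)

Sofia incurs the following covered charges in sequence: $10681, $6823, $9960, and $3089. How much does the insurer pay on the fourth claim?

$2555

#1 ($10681): $2800 to deductible, leaving $7881; coinsurance $7881 × 25% = $1970.25. Cost to patient: $4770.25. OOP to date $4770.25. Insurer: $10681 − $4770.25 = $5910.75.
#2 ($6823): deductible met; 25% of $6823 = $1705.75. Patient pays $1705.75; OOP now $6476. Insurer: $6823 − $1705.75 = $5117.25.
#3 ($9960): 25% coinsurance on $9960 = $2490. Patient owes $2490 (running OOP $8966). Insurer: $9960 − $2490 = $7470.
#4 ($3089): deductible met; 25% of $3089 = $772.25. OOP would hit $9738.25 > $9500, so the cap limits the patient to $9500 − $8966 = $534. Plan pays $3089 − $534 = $2555.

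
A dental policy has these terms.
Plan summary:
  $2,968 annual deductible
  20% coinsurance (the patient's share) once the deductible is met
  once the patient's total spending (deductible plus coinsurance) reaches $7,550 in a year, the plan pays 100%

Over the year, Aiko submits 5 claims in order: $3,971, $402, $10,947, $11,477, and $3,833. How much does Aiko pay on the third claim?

$2,189.40

Bill 1, $3,971: deductible takes $2,968, $1,003 remains; coinsurance $1,003 × 20% = $200.60. Patient pays $3,168.60; OOP now $3,168.60.
Bill 2, $402: deductible already satisfied, so patient's share is 20% × $402 = $80.40. Patient owes $80.40 (running OOP $3,249).
Bill 3, $10,947: 20% coinsurance on $10,947 = $2,189.40. Cost to patient: $2,189.40. OOP to date $5,438.40.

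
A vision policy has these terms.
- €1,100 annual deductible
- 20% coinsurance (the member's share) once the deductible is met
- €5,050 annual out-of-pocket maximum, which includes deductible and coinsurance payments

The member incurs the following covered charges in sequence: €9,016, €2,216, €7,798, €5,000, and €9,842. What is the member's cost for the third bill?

€1,559.60

Claim 1 — €9,016: deductible takes €1,100, €7,916 remains; member's 20% is €1,583.20. Member owes €2,683.20 (running OOP €2,683.20).
Claim 2 — €2,216: 20% coinsurance on €2,216 = €443.20. Member pays €443.20; OOP now €3,126.40.
Claim 3 — €7,798: 20% coinsurance on €7,798 = €1,559.60. Member pays €1,559.60; OOP now €4,686.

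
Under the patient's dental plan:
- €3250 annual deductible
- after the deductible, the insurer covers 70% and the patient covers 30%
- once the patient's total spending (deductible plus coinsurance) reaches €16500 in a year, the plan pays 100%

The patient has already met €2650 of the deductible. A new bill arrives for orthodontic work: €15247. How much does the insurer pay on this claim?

€10252.90

Deductible still to meet: €3250 − €2650 = €600.
The remaining €14647 (= €15247 − €600) moves to coinsurance.
Patient's 30% share of €14647 is €4394.10.
So the patient owes €600 + €4394.10 = €4994.10 before any cap.
Total out-of-pocket so far would be €2650 + €4994.10 = €7644.10, below the €16500 cap — no reduction.
The plan picks up €15247 − €4994.10 = €10252.90.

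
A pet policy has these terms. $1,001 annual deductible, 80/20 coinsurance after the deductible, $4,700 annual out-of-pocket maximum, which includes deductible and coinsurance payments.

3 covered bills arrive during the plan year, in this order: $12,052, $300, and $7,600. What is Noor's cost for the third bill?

$1,428.80

Bill 1, $12,052: $1,001 to deductible, leaving $11,051; 20% of $11,051 = $2,210.20. Owner owes $3,211.20 (running OOP $3,211.20).
Bill 2, $300: 20% coinsurance on $300 = $60. Owner owes $60 (running OOP $3,271.20).
Bill 3, $7,600: deductible met; 20% of $7,600 = $1,520. That would push OOP to $4,791.20, over the $4,700 cap, so owner pays $4,700 − $3,271.20 = $1,428.80.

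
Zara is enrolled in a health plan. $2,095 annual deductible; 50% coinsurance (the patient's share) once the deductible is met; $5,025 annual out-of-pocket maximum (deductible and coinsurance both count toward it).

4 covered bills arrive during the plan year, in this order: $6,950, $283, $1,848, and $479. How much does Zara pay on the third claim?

#1 ($6,950): $2,095 to deductible, leaving $4,855; patient's 50% is $2,427.50. Cost to patient: $4,522.50. OOP to date $4,522.50.
#2 ($283): 50% coinsurance on $283 = $141.50. Patient owes $141.50 (running OOP $4,664).
#3 ($1,848): deductible already satisfied, so patient's share is 50% × $1,848 = $924. Adding that to $4,664 gives $5,588, past the $5,025 cap; patient pays only $5,025 − $4,664 = $361.

$361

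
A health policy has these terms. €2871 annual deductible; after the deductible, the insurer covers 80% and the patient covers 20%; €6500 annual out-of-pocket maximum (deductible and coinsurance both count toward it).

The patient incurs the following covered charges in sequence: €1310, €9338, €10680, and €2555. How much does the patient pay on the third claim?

Claim 1 — €1310: fully absorbed by the deductible. Cost to patient: €1310. OOP to date €1310.
Claim 2 — €9338: €1561 to deductible, leaving €7777; patient's 20% is €1555.40. Cost to patient: €3116.40. OOP to date €4426.40.
Claim 3 — €10680: 20% coinsurance on €10680 = €2136. OOP would hit €6562.40 > €6500, so the cap limits the patient to €6500 − €4426.40 = €2073.60.

€2073.60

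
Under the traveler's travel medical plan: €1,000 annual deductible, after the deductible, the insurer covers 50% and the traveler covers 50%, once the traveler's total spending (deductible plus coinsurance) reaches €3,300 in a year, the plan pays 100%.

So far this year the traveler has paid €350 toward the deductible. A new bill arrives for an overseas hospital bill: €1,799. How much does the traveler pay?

€1,224.50

Deductible still to meet: €1,000 − €350 = €650.
The remaining €1,149 (= €1,799 − €650) moves to coinsurance.
50% of €1,149 = €574.50 falls to the traveler.
So the traveler owes €650 + €574.50 = €1,224.50 before any cap.
Total out-of-pocket so far would be €350 + €1,224.50 = €1,574.50, below the €3,300 cap — no reduction.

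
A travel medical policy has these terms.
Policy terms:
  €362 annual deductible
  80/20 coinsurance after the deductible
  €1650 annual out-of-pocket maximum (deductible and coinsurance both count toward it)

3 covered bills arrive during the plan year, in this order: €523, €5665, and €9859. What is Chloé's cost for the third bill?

Claim 1 — €523: €362 finishes the deductible; €161 goes to coinsurance; coinsurance €161 × 20% = €32.20. Traveler pays €394.20; OOP now €394.20.
Claim 2 — €5665: deductible already satisfied, so traveler's share is 20% × €5665 = €1133. Cost to traveler: €1133. OOP to date €1527.20.
Claim 3 — €9859: deductible met; 20% of €9859 = €1971.80. OOP would hit €3499 > €1650, so the cap limits the traveler to €1650 − €1527.20 = €122.80.

€122.80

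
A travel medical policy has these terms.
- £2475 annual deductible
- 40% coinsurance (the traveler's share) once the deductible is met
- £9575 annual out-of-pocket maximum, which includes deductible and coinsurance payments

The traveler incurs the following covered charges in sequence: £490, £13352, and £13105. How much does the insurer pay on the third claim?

Bill 1, £490: fully absorbed by the deductible. Traveler pays £490; OOP now £490. Insurer: £490 − £490 = £0.
Bill 2, £13352: deductible takes £1985, £11367 remains; coinsurance £11367 × 40% = £4546.80. Traveler owes £6531.80 (running OOP £7021.80). Insurer: £13352 − £6531.80 = £6820.20.
Bill 3, £13105: deductible met; 40% of £13105 = £5242. OOP would hit £12263.80 > £9575, so the cap limits the traveler to £9575 − £7021.80 = £2553.20. Insurer: £13105 − £2553.20 = £10551.80.

£10551.80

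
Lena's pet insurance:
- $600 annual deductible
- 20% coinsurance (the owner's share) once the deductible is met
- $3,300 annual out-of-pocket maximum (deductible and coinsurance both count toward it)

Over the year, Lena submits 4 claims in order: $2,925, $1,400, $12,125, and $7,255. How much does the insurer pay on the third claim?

Claim 1 ($2,925): $600 to deductible, leaving $2,325; coinsurance $2,325 × 20% = $465. Owner owes $1,065 (running OOP $1,065). Plan pays $2,925 − $1,065 = $1,860.
Claim 2 ($1,400): 20% coinsurance on $1,400 = $280. Cost to owner: $280. OOP to date $1,345. Insurer: $1,400 − $280 = $1,120.
Claim 3 ($12,125): 20% coinsurance on $12,125 = $2,425. Adding that to $1,345 gives $3,770, past the $3,300 cap; owner pays only $3,300 − $1,345 = $1,955. Plan pays $12,125 − $1,955 = $10,170.

$10,170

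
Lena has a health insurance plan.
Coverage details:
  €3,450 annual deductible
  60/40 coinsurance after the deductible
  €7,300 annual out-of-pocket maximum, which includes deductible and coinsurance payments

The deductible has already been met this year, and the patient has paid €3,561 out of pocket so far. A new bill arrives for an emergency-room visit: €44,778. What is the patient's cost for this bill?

€3,739

The deductible is already satisfied, so the full bill goes to coinsurance.
Coinsurance: €44,778 × 40% = €17,911.20.
That would bring total out-of-pocket to €21,472.20, past the €7,300 cap. The patient is capped at €7,300 − €3,561 = €3,739 on this claim.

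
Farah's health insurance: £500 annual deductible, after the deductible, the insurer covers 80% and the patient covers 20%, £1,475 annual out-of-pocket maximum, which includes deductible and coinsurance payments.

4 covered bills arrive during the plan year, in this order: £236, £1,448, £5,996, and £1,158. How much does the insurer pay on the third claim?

#1 (£236): entire amount goes to the deductible. Patient pays £236; OOP now £236. Insurer: £236 − £236 = £0.
#2 (£1,448): deductible takes £264, £1,184 remains; patient's 20% is £236.80. Patient pays £500.80; OOP now £736.80. Insurer: £1,448 − £500.80 = £947.20.
#3 (£5,996): deductible met; 20% of £5,996 = £1,199.20. Adding that to £736.80 gives £1,936, past the £1,475 cap; patient pays only £1,475 − £736.80 = £738.20. Insurer: £5,996 − £738.20 = £5,257.80.

£5,257.80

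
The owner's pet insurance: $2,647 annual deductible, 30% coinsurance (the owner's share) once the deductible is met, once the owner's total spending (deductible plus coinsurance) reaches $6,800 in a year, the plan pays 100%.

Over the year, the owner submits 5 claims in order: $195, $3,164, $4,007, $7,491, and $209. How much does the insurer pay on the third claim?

#1 ($195): entire amount goes to the deductible. Cost to owner: $195. OOP to date $195. Insurer: $195 − $195 = $0.
#2 ($3,164): $2,452 finishes the deductible; $712 goes to coinsurance; owner's 30% is $213.60. Owner owes $2,665.60 (running OOP $2,860.60). Insurer: $3,164 − $2,665.60 = $498.40.
#3 ($4,007): 30% coinsurance on $4,007 = $1,202.10. Cost to owner: $1,202.10. OOP to date $4,062.70. Plan pays $4,007 − $1,202.10 = $2,804.90.

$2,804.90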